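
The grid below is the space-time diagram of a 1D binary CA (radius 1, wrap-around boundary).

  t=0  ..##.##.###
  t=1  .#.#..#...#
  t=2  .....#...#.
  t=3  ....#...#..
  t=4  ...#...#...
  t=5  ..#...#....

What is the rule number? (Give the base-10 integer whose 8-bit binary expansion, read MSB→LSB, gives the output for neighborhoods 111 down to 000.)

66

  [7] ### => .  t=0,i=9
  [6] ##. => #  t=0,i=3
  [5] #.# => .  t=0,i=4
  [4] #.. => .  t=0,i=0
  [3] .## => .  t=0,i=2
  [2] .#. => .  t=1,i=1
  [1] ..# => #  t=0,i=1
  [0] ... => .  t=1,i=8
  bits 01000010 = 66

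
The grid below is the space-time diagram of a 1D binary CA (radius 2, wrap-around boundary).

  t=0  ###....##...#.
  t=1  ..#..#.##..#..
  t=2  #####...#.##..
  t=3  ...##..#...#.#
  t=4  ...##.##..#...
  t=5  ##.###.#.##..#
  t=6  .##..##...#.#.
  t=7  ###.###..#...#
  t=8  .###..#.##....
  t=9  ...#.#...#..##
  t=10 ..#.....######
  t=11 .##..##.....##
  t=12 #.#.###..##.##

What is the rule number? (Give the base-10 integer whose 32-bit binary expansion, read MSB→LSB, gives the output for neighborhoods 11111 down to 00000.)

2081174103

  [31] ##### => .  t=2,i=2
  [30] ####. => #  t=2,i=3
  [29] ###.# => #  t=5,i=1
  [28] ###.. => #  t=0,i=2
  [27] ##.## => #  t=4,i=5
  [26] ##.#. => #  t=5,i=6
  [25] ##..# => .  t=1,i=9
  [24] ##... => .  t=0,i=3
  [23] #.### => .  t=0,i=0
  [22] #.##. => .  t=1,i=7
  [21] #.#.# => .  t=5,i=7
  [20] #.#.. => .  t=3,i=13
  [19] #..## => #  t=2,i=13
  [18] #..#. => #  t=1,i=4
  [17] #...# => .  t=0,i=10
  [16] #.... => .  t=0,i=4
  [15] .#### => .  t=2,i=1
  [14] .###. => .  t=0,i=1
  [13] .##.# => #  t=4,i=4
  [12] .##.. => #  t=0,i=8
  [11] .#.## => .  t=0,i=13
  [10] .#.#. => .  t=3,i=12
  [9] .#..# => #  t=1,i=3
  [8] .#... => .  t=1,i=12
  [7] ..### => .  t=2,i=0
  [6] ..##. => #  t=0,i=7
  [5] ..#.# => .  t=0,i=12
  [4] ..#.. => #  t=1,i=2
  [3] ...## => .  t=0,i=6
  [2] ...#. => #  t=0,i=11
  [1] ....# => #  t=0,i=5
  [0] ..... => #  t=4,i=0
  bits 01111100000011000011001001010111 = 2081174103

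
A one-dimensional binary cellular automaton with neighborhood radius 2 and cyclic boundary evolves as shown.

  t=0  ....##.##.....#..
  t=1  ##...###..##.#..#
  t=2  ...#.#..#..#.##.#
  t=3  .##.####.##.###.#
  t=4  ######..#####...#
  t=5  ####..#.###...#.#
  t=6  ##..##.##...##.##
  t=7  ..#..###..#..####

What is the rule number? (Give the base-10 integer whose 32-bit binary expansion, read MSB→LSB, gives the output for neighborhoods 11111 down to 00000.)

2331487877

  #####|#  b31=1 t=4,i=1
  ####.|.  b30=0 t=3,i=6
  ###.#|.  b29=0 t=3,i=7
  ###..|.  b28=0 t=1,i=1
  ##.##|#  b27=1 t=0,i=6
  ##.#.|.  b26=0 t=1,i=12
  ##..#|#  b25=1 t=1,i=8
  ##...|.  b24=0 t=0,i=9
  #.###|#  b23=1 t=3,i=4
  #.##.|#  b22=1 t=0,i=7
  #.#.#|#  b21=1 t=3,i=16
  #.#..|#  b20=1 t=1,i=13
  #..##|.  b19=0 t=1,i=9
  #..#.|#  b18=1 t=2,i=7
  #...#|#  b17=1 t=1,i=3
  #....|#  b16=1 t=0,i=10
  .####|#  b15=1 t=3,i=5
  .###.|.  b14=0 t=1,i=0
  .##.#|#  b13=1 t=0,i=5
  .##..|.  b12=0 t=0,i=8
  .#.##|#  b11=1 t=2,i=12
  .#.#.|#  b10=1 t=2,i=4
  .#..#|#  b9=1 t=1,i=14
  .#...|.  b8=0 t=0,i=15
  ..###|#  b7=1 t=1,i=5
  ..##.|.  b6=0 t=0,i=4
  ..#.#|.  b5=0 t=2,i=3
  ..#..|.  b4=0 t=0,i=14
  ...##|.  b3=0 t=0,i=3
  ...#.|#  b2=1 t=0,i=13
  ....#|.  b1=0 t=0,i=2
  .....|#  b0=1 t=0,i=0
  bits 10001010111101111010111010000101 = 2331487877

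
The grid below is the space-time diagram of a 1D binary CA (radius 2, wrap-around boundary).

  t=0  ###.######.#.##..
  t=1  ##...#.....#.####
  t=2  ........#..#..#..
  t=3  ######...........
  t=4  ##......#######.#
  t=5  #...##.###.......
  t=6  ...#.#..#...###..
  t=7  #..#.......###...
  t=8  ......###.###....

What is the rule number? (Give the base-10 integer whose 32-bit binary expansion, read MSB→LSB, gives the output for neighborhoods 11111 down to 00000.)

  ##### -> .   bit 31 = 0  t=0,i=6
  ####. -> .   bit 30 = 0  t=0,i=8
  ###.# -> .   bit 29 = 0  t=0,i=2
  ###.. -> .   bit 28 = 0  t=1,i=1
  ##.## -> .   bit 27 = 0  t=0,i=3
  ##.#. -> .   bit 26 = 0  t=0,i=10
  ##..# -> #   bit 25 = 1  t=0,i=15
  ##... -> .   bit 24 = 0  t=1,i=2
  #.### -> .   bit 23 = 0  t=0,i=4
  #.##. -> #   bit 22 = 1  t=0,i=13
  #.#.# -> #   bit 21 = 1  t=0,i=11
  #.#.. -> .   bit 20 = 0  t=6,i=5
  #..## -> #   bit 19 = 1  t=0,i=16
  #..#. -> .   bit 18 = 0  t=2,i=10
  #...# -> .   bit 17 = 0  t=1,i=3
  #.... -> .   bit 16 = 0  t=1,i=7
  .#### -> #   bit 15 = 1  t=0,i=5
  .###. -> #   bit 14 = 1  t=0,i=1
  .##.# -> #   bit 13 = 1  t=5,i=5
  .##.. -> #   bit 12 = 1  t=0,i=14
  .#.## -> .   bit 11 = 0  t=0,i=12
  .#.#. -> .   bit 10 = 0  t=6,i=4
  .#..# -> .   bit 9 = 0  t=2,i=9
  .#... -> .   bit 8 = 0  t=1,i=6
  ..### -> #   bit 7 = 1  t=0,i=0
  ..##. -> .   bit 6 = 0  t=5,i=4
  ..#.# -> #   bit 5 = 1  t=1,i=11
  ..#.. -> .   bit 4 = 0  t=1,i=5
  ...## -> #   bit 3 = 1  t=3,i=16
  ...#. -> .   bit 2 = 0  t=1,i=4
  ....# -> .   bit 1 = 0  t=1,i=9
  ..... -> #   bit 0 = 1  t=1,i=8
  bits 00000010011010001111000010101001 = 40431785

40431785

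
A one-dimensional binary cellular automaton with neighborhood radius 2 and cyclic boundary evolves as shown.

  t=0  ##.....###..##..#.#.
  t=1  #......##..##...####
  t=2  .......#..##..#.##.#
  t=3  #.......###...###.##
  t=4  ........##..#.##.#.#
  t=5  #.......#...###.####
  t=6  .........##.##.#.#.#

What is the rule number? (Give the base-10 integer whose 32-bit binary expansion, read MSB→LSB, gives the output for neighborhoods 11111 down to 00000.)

1283117024

  ##### -> .   bit 31 = 0  t=1,i=18
  ####. -> #   bit 30 = 1  t=1,i=19
  ###.# -> .   bit 29 = 0  t=3,i=16
  ###.. -> .   bit 28 = 0  t=0,i=9
  ##.## -> #   bit 27 = 1  t=3,i=17
  ##.#. -> #   bit 26 = 1  t=2,i=18
  ##..# -> .   bit 25 = 0  t=0,i=10
  ##... -> .   bit 24 = 0  t=0,i=2
  #.### -> .   bit 23 = 0  t=3,i=18
  #.##. -> #   bit 22 = 1  t=0,i=0
  #.#.# -> #   bit 21 = 1  t=0,i=18
  #.#.. -> #   bit 20 = 1  t=2,i=19
  #..## -> #   bit 19 = 1  t=0,i=11
  #..#. -> .   bit 18 = 0  t=0,i=15
  #...# -> #   bit 17 = 1  t=1,i=14
  #.... -> .   bit 16 = 0  t=0,i=3
  .#### -> #   bit 15 = 1  t=1,i=17
  .###. -> #   bit 14 = 1  t=0,i=8
  .##.# -> .   bit 13 = 0  t=2,i=17
  .##.. -> .   bit 12 = 0  t=0,i=1
  .#.## -> #   bit 11 = 1  t=0,i=19
  .#.#. -> #   bit 10 = 1  t=0,i=17
  .#..# -> #   bit 9 = 1  t=2,i=8
  .#... -> #   bit 8 = 1  t=2,i=0
  ..### -> #   bit 7 = 1  t=0,i=7
  ..##. -> #   bit 6 = 1  t=0,i=12
  ..#.# -> #   bit 5 = 1  t=0,i=16
  ..#.. -> .   bit 4 = 0  t=2,i=7
  ...## -> .   bit 3 = 0  t=0,i=6
  ...#. -> .   bit 2 = 0  t=2,i=6
  ....# -> .   bit 1 = 0  t=0,i=5
  ..... -> .   bit 0 = 0  t=0,i=4
  bits 01001100011110101100111111100000 = 1283117024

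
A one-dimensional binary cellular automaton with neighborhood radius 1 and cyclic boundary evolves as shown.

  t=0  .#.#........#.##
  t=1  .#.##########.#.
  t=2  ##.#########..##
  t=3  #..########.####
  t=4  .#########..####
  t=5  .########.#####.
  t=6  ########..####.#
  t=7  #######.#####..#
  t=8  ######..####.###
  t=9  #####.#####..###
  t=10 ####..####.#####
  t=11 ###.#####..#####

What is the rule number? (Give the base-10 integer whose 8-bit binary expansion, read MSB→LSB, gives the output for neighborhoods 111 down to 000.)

  ### -> #   bit 7 = 1  t=1,i=4
  ##. -> .   bit 6 = 0  t=0,i=15
  #.# -> .   bit 5 = 0  t=0,i=0
  #.. -> #   bit 4 = 1  t=0,i=4
  .## -> #   bit 3 = 1  t=0,i=14
  .#. -> #   bit 2 = 1  t=0,i=1
  ..# -> #   bit 1 = 1  t=0,i=11
  ... -> #   bit 0 = 1  t=0,i=5
  bits 10011111 = 159

159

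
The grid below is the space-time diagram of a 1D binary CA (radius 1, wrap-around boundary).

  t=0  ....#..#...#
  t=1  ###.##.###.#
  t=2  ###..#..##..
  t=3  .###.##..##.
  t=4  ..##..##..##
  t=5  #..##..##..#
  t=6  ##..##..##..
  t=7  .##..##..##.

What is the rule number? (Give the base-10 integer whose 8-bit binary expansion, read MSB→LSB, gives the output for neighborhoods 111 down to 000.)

  ###|#  b7=1 t=1,i=0
  ##.|#  b6=1 t=1,i=2
  #.#|.  b5=0 t=1,i=3
  #..|#  b4=1 t=0,i=0
  .##|.  b3=0 t=1,i=4
  .#.|#  b2=1 t=0,i=4
  ..#|.  b1=0 t=0,i=3
  ...|#  b0=1 t=0,i=1
  bits 11010101 = 213

213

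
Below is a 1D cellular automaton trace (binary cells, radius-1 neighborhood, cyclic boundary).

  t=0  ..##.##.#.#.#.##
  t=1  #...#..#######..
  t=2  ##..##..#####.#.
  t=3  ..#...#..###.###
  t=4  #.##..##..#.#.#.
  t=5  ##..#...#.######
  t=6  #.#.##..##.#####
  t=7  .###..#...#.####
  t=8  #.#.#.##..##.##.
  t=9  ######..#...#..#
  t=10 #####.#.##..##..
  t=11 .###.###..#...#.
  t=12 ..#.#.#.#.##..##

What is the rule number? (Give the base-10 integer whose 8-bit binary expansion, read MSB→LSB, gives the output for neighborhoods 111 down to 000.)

180

  ### -> #   bit 7 = 1  t=1,i=8
  ##. -> .   bit 6 = 0  t=0,i=3
  #.# -> #   bit 5 = 1  t=0,i=4
  #.. -> #   bit 4 = 1  t=0,i=0
  .## -> .   bit 3 = 0  t=0,i=2
  .#. -> #   bit 2 = 1  t=0,i=8
  ..# -> .   bit 1 = 0  t=0,i=1
  ... -> .   bit 0 = 0  t=1,i=2
  bits 10110100 = 180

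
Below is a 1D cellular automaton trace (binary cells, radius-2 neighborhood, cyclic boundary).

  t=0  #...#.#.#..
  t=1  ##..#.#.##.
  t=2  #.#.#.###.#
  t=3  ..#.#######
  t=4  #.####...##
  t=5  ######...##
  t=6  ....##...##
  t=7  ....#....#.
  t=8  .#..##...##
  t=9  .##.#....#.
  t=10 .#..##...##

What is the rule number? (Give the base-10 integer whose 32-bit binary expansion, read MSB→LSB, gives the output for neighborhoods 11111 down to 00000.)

  ##### -> .   bit 31 = 0  t=3,i=6
  ####. -> #   bit 30 = 1  t=3,i=9
  ###.# -> #   bit 29 = 1  t=2,i=8
  ###.. -> #   bit 28 = 1  t=3,i=10
  ##.## -> #   bit 27 = 1  t=1,i=10
  ##.#. -> .   bit 26 = 0  t=2,i=1
  ##..# -> #   bit 25 = 1  t=1,i=2
  ##... -> .   bit 24 = 0  t=4,i=6
  #.### -> #   bit 23 = 1  t=2,i=6
  #.##. -> #   bit 22 = 1  t=1,i=0
  #.#.# -> #   bit 21 = 1  t=0,i=6
  #.#.. -> #   bit 20 = 1  t=0,i=8
  #..## -> .   bit 19 = 0  t=8,i=3
  #..#. -> .   bit 18 = 0  t=0,i=10
  #...# -> .   bit 17 = 0  t=0,i=2
  #.... -> .   bit 16 = 0  t=6,i=1
  .#### -> #   bit 15 = 1  t=3,i=5
  .###. -> #   bit 14 = 1  t=2,i=7
  .##.# -> .   bit 13 = 0  t=1,i=9
  .##.. -> .   bit 12 = 0  t=1,i=1
  .#.## -> #   bit 11 = 1  t=1,i=7
  .#.#. -> .   bit 10 = 0  t=0,i=5
  .#..# -> #   bit 9 = 1  t=0,i=9
  .#... -> #   bit 8 = 1  t=0,i=1
  ..### -> #   bit 7 = 1  t=4,i=9
  ..##. -> #   bit 6 = 1  t=6,i=4
  ..#.# -> #   bit 5 = 1  t=0,i=4
  ..#.. -> #   bit 4 = 1  t=0,i=0
  ...## -> .   bit 3 = 0  t=4,i=8
  ...#. -> .   bit 2 = 0  t=0,i=3
  ....# -> .   bit 1 = 0  t=6,i=2
  ..... -> #   bit 0 = 1  t=7,i=1
  bits 01111010111100001100101111110001 = 2062601201

2062601201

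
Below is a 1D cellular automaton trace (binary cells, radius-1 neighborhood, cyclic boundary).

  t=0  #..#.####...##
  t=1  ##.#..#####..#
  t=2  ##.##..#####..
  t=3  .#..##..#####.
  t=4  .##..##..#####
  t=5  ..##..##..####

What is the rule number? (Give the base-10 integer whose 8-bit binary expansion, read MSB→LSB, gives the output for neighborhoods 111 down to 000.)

213

  nb ###: next=#  (t=0,i=6, bit7=1)
  nb ##.: next=#  (t=0,i=0, bit6=1)
  nb #.#: next=.  (t=0,i=4, bit5=0)
  nb #..: next=#  (t=0,i=1, bit4=1)
  nb .##: next=.  (t=0,i=5, bit3=0)
  nb .#.: next=#  (t=0,i=3, bit2=1)
  nb ..#: next=.  (t=0,i=2, bit1=0)
  nb ...: next=#  (t=0,i=10, bit0=1)
  bits 11010101 = 213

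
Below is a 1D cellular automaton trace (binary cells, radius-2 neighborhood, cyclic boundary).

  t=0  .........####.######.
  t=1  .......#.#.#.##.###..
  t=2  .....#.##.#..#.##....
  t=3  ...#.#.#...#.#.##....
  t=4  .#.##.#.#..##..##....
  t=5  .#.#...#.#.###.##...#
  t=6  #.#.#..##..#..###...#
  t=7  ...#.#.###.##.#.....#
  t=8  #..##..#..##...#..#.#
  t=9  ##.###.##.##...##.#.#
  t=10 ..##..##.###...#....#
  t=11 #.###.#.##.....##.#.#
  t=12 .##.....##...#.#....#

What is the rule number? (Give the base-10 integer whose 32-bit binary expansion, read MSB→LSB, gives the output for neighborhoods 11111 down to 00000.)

3401586674

  nb #####: next=#  (t=0,i=16, bit31=1)
  nb ####.: next=#  (t=0,i=11, bit30=1)
  nb ###.#: next=.  (t=0,i=12, bit29=0)
  nb ###..: next=.  (t=0,i=19, bit28=0)
  nb ##.##: next=#  (t=0,i=13, bit27=1)
  nb ##.#.: next=.  (t=2,i=9, bit26=0)
  nb ##..#: next=#  (t=4,i=13, bit25=1)
  nb ##...: next=.  (t=0,i=20, bit24=0)
  nb #.###: next=#  (t=0,i=14, bit23=1)
  nb #.##.: next=#  (t=1,i=13, bit22=1)
  nb #.#.#: next=.  (t=1,i=9, bit21=0)
  nb #.#..: next=.  (t=2,i=10, bit20=0)
  nb #..##: next=.  (t=4,i=10, bit19=0)
  nb #..#.: next=.  (t=2,i=12, bit18=0)
  nb #...#: next=.  (t=3,i=9, bit17=0)
  nb #....: next=.  (t=0,i=0, bit16=0)
  nb .####: next=.  (t=0,i=10, bit15=0)
  nb .###.: next=.  (t=1,i=17, bit14=0)
  nb .##.#: next=.  (t=1,i=14, bit13=0)
  nb .##..: next=#  (t=2,i=16, bit12=1)
  nb .#.##: next=.  (t=1,i=12, bit11=0)
  nb .#.#.: next=#  (t=1,i=8, bit10=1)
  nb .#..#: next=#  (t=2,i=11, bit9=1)
  nb .#...: next=#  (t=3,i=8, bit8=1)
  nb ..###: next=#  (t=0,i=9, bit7=1)
  nb ..##.: next=#  (t=4,i=11, bit6=1)
  nb ..#.#: next=#  (t=1,i=7, bit5=1)
  nb ..#..: next=#  (t=6,i=11, bit4=1)
  nb ...##: next=.  (t=0,i=8, bit3=0)
  nb ...#.: next=.  (t=1,i=6, bit2=0)
  nb ....#: next=#  (t=0,i=7, bit1=1)
  nb .....: next=.  (t=0,i=1, bit0=0)
  bits 11001010110000000001011111110010 = 3401586674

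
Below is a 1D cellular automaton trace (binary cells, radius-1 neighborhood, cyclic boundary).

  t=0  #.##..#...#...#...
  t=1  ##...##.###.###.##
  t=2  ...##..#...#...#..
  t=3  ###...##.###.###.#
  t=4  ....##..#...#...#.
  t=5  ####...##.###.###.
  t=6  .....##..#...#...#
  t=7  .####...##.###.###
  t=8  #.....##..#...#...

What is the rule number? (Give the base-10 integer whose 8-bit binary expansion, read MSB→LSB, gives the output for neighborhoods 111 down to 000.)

  ### -> .   bit 7 = 0  t=1,i=0
  ##. -> .   bit 6 = 0  t=0,i=3
  #.# -> #   bit 5 = 1  t=0,i=1
  #.. -> .   bit 4 = 0  t=0,i=4
  .## -> .   bit 3 = 0  t=0,i=2
  .#. -> #   bit 2 = 1  t=0,i=0
  ..# -> #   bit 1 = 1  t=0,i=5
  ... -> #   bit 0 = 1  t=0,i=8
  bits 00100111 = 39

39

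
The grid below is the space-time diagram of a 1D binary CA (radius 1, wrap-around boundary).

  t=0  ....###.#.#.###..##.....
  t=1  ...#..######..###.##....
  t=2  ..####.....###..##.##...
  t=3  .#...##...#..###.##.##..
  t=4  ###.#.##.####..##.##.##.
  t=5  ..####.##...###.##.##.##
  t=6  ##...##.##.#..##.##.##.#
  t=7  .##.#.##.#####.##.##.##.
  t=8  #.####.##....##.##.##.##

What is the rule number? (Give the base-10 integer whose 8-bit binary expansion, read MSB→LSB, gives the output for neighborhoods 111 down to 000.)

118

  ###|.  b7=0 t=0,i=5
  ##.|#  b6=1 t=0,i=6
  #.#|#  b5=1 t=0,i=7
  #..|#  b4=1 t=0,i=15
  .##|.  b3=0 t=0,i=4
  .#.|#  b2=1 t=0,i=8
  ..#|#  b1=1 t=0,i=3
  ...|.  b0=0 t=0,i=0
  bits 01110110 = 118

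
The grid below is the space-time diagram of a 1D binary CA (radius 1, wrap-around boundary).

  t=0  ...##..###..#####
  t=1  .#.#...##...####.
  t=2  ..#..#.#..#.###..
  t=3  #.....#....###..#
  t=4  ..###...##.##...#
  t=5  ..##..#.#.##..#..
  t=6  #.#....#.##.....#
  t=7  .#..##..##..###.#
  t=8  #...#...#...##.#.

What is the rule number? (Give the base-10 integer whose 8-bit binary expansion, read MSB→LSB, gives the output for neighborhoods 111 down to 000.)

169

  nb ###: next=#  (t=0,i=8, bit7=1)
  nb ##.: next=.  (t=0,i=4, bit6=0)
  nb #.#: next=#  (t=1,i=2, bit5=1)
  nb #..: next=.  (t=0,i=0, bit4=0)
  nb .##: next=#  (t=0,i=3, bit3=1)
  nb .#.: next=.  (t=1,i=1, bit2=0)
  nb ..#: next=.  (t=0,i=2, bit1=0)
  nb ...: next=#  (t=0,i=1, bit0=1)
  bits 10101001 = 169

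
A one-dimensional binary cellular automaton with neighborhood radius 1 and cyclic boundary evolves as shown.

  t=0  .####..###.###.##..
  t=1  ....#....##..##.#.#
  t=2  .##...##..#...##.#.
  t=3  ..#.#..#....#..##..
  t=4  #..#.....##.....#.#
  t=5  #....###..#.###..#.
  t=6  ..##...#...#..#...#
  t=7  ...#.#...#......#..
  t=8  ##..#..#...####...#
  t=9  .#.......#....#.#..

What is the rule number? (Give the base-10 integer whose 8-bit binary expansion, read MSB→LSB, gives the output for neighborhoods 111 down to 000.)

  ###|.  b7=0 t=0,i=2
  ##.|#  b6=1 t=0,i=4
  #.#|#  b5=1 t=0,i=10
  #..|.  b4=0 t=0,i=5
  .##|.  b3=0 t=0,i=1
  .#.|.  b2=0 t=1,i=4
  ..#|.  b1=0 t=0,i=0
  ...|#  b0=1 t=0,i=18
  bits 01100001 = 97

97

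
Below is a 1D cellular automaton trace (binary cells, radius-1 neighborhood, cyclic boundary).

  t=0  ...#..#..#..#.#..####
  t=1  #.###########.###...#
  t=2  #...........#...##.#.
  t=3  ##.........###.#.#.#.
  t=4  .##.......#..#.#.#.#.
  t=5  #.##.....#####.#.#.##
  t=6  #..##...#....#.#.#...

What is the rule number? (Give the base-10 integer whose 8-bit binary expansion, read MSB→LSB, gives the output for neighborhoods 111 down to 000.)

86

  [7] ### => .  t=0,i=18
  [6] ##. => #  t=0,i=20
  [5] #.# => .  t=0,i=13
  [4] #.. => #  t=0,i=0
  [3] .## => .  t=0,i=17
  [2] .#. => #  t=0,i=3
  [1] ..# => #  t=0,i=2
  [0] ... => .  t=0,i=1
  bits 01010110 = 86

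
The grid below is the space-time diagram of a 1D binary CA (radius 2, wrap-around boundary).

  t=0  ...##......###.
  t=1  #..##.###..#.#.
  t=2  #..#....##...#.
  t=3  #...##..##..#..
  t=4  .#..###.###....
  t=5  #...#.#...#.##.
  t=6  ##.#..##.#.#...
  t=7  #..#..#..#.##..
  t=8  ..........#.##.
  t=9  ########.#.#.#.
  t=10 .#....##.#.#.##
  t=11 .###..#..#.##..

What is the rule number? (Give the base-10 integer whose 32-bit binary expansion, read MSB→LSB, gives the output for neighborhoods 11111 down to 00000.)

1915853253

  [31] ##### => .  t=9,i=2
  [30] ####. => #  t=9,i=6
  [29] ###.# => #  t=4,i=6
  [28] ###.. => #  t=0,i=13
  [27] ##.## => .  t=1,i=5
  [26] ##.#. => .  t=5,i=14
  [25] ##..# => #  t=1,i=9
  [24] ##... => .  t=0,i=5
  [23] #.### => .  t=1,i=6
  [22] #.##. => .  t=5,i=12
  [21] #.#.# => #  t=1,i=13
  [20] #.#.. => #  t=1,i=0
  [19] #..## => .  t=1,i=2
  [18] #..#. => .  t=1,i=10
  [17] #...# => .  t=2,i=11
  [16] #.... => #  t=0,i=0
  [15] .#### => #  t=9,i=1
  [14] .###. => .  t=0,i=12
  [13] .##.# => .  t=1,i=4
  [12] .##.. => #  t=0,i=4
  [11] .#.## => #  t=5,i=11
  [10] .#.#. => .  t=1,i=12
  [9] .#..# => .  t=1,i=1
  [8] .#... => #  t=2,i=4
  [7] ..### => #  t=0,i=11
  [6] ..##. => #  t=0,i=3
  [5] ..#.# => .  t=1,i=11
  [4] ..#.. => .  t=2,i=3
  [3] ...## => .  t=0,i=2
  [2] ...#. => #  t=2,i=12
  [1] ....# => .  t=0,i=1
  [0] ..... => #  t=0,i=7
  bits 01110010001100011001100111000101 = 1915853253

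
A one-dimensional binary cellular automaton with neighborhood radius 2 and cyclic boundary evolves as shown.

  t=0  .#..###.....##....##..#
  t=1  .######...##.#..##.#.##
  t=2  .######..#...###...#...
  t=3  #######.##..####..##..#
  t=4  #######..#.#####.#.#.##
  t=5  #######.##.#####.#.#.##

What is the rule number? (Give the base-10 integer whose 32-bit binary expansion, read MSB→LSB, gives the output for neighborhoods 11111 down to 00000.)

4038906558

  nb #####: next=#  (t=1,i=3, bit31=1)
  nb ####.: next=#  (t=1,i=5, bit30=1)
  nb ###.#: next=#  (t=3,i=6, bit29=1)
  nb ###..: next=#  (t=0,i=6, bit28=1)
  nb ##.##: next=.  (t=1,i=0, bit27=0)
  nb ##.#.: next=.  (t=1,i=12, bit26=0)
  nb ##..#: next=.  (t=0,i=20, bit25=0)
  nb ##...: next=.  (t=0,i=7, bit24=0)
  nb #.###: next=#  (t=1,i=1, bit23=1)
  nb #.##.: next=.  (t=1,i=21, bit22=0)
  nb #.#.#: next=#  (t=1,i=19, bit21=1)
  nb #.#..: next=#  (t=0,i=1, bit20=1)
  nb #..##: next=#  (t=0,i=3, bit19=1)
  nb #..#.: next=#  (t=0,i=21, bit18=1)
  nb #...#: next=.  (t=1,i=8, bit17=0)
  nb #....: next=.  (t=0,i=8, bit16=0)
  nb .####: next=#  (t=1,i=2, bit15=1)
  nb .###.: next=#  (t=0,i=5, bit14=1)
  nb .##.#: next=.  (t=1,i=11, bit13=0)
  nb .##..: next=#  (t=0,i=13, bit12=1)
  nb .#.##: next=.  (t=1,i=20, bit11=0)
  nb .#.#.: next=.  (t=0,i=0, bit10=0)
  nb .#..#: next=#  (t=0,i=2, bit9=1)
  nb .#...: next=.  (t=2,i=10, bit8=0)
  nb ..###: next=#  (t=0,i=4, bit7=1)
  nb ..##.: next=.  (t=0,i=12, bit6=0)
  nb ..#.#: next=#  (t=0,i=22, bit5=1)
  nb ..#..: next=#  (t=2,i=9, bit4=1)
  nb ...##: next=#  (t=0,i=11, bit3=1)
  nb ...#.: next=#  (t=2,i=18, bit2=1)
  nb ....#: next=#  (t=0,i=10, bit1=1)
  nb .....: next=.  (t=0,i=9, bit0=0)
  bits 11110000101111001101001010111110 = 4038906558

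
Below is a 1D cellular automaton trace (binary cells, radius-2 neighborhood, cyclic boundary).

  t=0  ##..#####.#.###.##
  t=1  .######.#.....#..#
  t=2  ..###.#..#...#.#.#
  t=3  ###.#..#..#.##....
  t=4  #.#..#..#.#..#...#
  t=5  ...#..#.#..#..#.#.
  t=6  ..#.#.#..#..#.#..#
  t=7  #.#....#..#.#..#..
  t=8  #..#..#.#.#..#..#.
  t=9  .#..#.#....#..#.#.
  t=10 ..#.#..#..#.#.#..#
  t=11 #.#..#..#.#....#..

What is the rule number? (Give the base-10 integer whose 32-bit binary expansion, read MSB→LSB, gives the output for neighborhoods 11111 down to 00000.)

  nb #####: next=#  (t=0,i=6, bit31=1)
  nb ####.: next=.  (t=0,i=0, bit30=0)
  nb ###.#: next=#  (t=0,i=8, bit29=1)
  nb ###..: next=#  (t=0,i=1, bit28=1)
  nb ##.##: next=.  (t=0,i=15, bit27=0)
  nb ##.#.: next=.  (t=0,i=9, bit26=0)
  nb ##..#: next=#  (t=0,i=2, bit25=1)
  nb ##...: next=.  (t=3,i=14, bit24=0)
  nb #.###: next=.  (t=0,i=12, bit23=0)
  nb #.##.: next=.  (t=3,i=12, bit22=0)
  nb #.#.#: next=.  (t=0,i=10, bit21=0)
  nb #.#..: next=.  (t=1,i=8, bit20=0)
  nb #..##: next=#  (t=0,i=3, bit19=1)
  nb #..#.: next=.  (t=1,i=16, bit18=0)
  nb #...#: next=.  (t=2,i=11, bit17=0)
  nb #....: next=.  (t=1,i=10, bit16=0)
  nb .####: next=#  (t=0,i=5, bit15=1)
  nb .###.: next=.  (t=0,i=13, bit14=0)
  nb .##.#: next=.  (t=4,i=0, bit13=0)
  nb .##..: next=#  (t=3,i=13, bit12=1)
  nb .#.##: next=.  (t=0,i=11, bit11=0)
  nb .#.#.: next=.  (t=2,i=14, bit10=0)
  nb .#..#: next=#  (t=1,i=15, bit9=1)
  nb .#...: next=#  (t=1,i=9, bit8=1)
  nb ..###: next=#  (t=0,i=4, bit7=1)
  nb ..##.: next=.  (t=4,i=17, bit6=0)
  nb ..#.#: next=#  (t=1,i=17, bit5=1)
  nb ..#..: next=.  (t=1,i=14, bit4=0)
  nb ...##: next=#  (t=3,i=17, bit3=1)
  nb ...#.: next=#  (t=1,i=13, bit2=1)
  nb ....#: next=.  (t=1,i=12, bit1=0)
  nb .....: next=.  (t=1,i=11, bit0=0)
  bits 10110010000010001001001110101100 = 2986906540

2986906540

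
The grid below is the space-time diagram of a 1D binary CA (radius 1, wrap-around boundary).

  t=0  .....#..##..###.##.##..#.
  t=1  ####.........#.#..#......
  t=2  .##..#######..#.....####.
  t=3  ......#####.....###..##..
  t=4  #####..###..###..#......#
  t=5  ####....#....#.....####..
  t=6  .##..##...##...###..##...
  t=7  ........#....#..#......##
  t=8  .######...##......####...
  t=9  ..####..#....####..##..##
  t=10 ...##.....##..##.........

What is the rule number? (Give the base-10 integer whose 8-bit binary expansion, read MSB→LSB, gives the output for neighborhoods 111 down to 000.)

161

  [7] ### => #  t=0,i=13
  [6] ##. => .  t=0,i=9
  [5] #.# => #  t=0,i=15
  [4] #.. => .  t=0,i=6
  [3] .## => .  t=0,i=8
  [2] .#. => .  t=0,i=5
  [1] ..# => .  t=0,i=4
  [0] ... => #  t=0,i=0
  bits 10100001 = 161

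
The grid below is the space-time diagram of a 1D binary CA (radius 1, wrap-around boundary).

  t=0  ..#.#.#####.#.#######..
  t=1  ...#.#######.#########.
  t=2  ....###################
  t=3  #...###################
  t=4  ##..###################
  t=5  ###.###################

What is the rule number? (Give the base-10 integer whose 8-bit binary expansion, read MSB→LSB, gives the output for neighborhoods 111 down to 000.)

  [7] ### => #  t=0,i=7
  [6] ##. => #  t=0,i=10
  [5] #.# => #  t=0,i=3
  [4] #.. => #  t=0,i=21
  [3] .## => #  t=0,i=6
  [2] .#. => .  t=0,i=2
  [1] ..# => .  t=0,i=1
  [0] ... => .  t=0,i=0
  bits 11111000 = 248

248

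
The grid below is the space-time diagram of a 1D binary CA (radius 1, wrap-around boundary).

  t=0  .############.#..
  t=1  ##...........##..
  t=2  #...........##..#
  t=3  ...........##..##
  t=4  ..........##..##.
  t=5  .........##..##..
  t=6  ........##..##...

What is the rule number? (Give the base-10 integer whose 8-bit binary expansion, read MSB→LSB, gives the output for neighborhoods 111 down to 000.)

  [7] ### => .  t=0,i=2
  [6] ##. => .  t=0,i=12
  [5] #.# => #  t=0,i=13
  [4] #.. => .  t=0,i=15
  [3] .## => #  t=0,i=1
  [2] .#. => #  t=0,i=14
  [1] ..# => #  t=0,i=0
  [0] ... => .  t=0,i=16
  bits 00101110 = 46

46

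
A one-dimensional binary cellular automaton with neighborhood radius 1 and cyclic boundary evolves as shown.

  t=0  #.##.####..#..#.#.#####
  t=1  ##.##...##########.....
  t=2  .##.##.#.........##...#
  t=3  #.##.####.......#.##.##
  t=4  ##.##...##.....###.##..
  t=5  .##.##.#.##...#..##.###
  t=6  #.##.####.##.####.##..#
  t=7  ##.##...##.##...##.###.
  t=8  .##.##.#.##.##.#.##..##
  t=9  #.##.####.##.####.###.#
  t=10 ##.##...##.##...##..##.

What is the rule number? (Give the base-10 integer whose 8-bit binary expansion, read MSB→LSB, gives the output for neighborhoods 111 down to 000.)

  [7] ### => .  t=0,i=6
  [6] ##. => #  t=0,i=0
  [5] #.# => #  t=0,i=1
  [4] #.. => #  t=0,i=9
  [3] .## => .  t=0,i=2
  [2] .#. => #  t=0,i=11
  [1] ..# => #  t=0,i=10
  [0] ... => .  t=1,i=6
  bits 01110110 = 118

118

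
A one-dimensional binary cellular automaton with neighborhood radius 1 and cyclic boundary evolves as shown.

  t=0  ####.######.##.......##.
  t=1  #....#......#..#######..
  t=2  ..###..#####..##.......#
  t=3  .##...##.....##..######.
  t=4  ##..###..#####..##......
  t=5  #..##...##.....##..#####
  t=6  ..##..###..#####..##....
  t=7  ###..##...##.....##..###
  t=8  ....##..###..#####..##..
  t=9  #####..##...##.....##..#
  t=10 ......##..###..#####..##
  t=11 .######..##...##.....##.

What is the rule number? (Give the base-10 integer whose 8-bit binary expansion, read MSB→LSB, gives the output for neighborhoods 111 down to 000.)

11

  [7] ### => .  t=0,i=1
  [6] ##. => .  t=0,i=3
  [5] #.# => .  t=0,i=4
  [4] #.. => .  t=0,i=14
  [3] .## => #  t=0,i=0
  [2] .#. => .  t=1,i=0
  [1] ..# => #  t=0,i=20
  [0] ... => #  t=0,i=15
  bits 00001011 = 11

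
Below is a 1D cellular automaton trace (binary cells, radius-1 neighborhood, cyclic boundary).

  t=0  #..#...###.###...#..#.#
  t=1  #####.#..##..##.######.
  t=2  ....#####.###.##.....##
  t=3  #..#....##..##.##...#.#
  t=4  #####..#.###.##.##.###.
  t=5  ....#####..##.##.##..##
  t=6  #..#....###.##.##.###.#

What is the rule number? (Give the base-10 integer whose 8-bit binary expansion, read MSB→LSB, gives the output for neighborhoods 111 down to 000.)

118

  ### -> .   bit 7 = 0  t=0,i=8
  ##. -> #   bit 6 = 1  t=0,i=0
  #.# -> #   bit 5 = 1  t=0,i=10
  #.. -> #   bit 4 = 1  t=0,i=1
  .## -> .   bit 3 = 0  t=0,i=7
  .#. -> #   bit 2 = 1  t=0,i=3
  ..# -> #   bit 1 = 1  t=0,i=2
  ... -> .   bit 0 = 0  t=0,i=5
  bits 01110110 = 118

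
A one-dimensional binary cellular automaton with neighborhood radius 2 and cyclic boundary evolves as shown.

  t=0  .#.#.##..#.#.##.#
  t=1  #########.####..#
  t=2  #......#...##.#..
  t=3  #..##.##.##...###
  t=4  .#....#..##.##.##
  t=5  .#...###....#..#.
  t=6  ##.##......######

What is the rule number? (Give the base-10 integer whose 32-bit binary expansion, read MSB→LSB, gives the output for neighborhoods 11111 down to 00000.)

  [31] ##### => .  t=1,i=1
  [30] ####. => #  t=1,i=7
  [29] ###.# => .  t=1,i=8
  [28] ###.. => .  t=1,i=13
  [27] ##.## => .  t=1,i=9
  [26] ##.#. => .  t=0,i=15
  [25] ##..# => #  t=0,i=7
  [24] ##... => .  t=3,i=11
  [23] #.### => .  t=1,i=10
  [22] #.##. => #  t=0,i=5
  [21] #.#.# => #  t=0,i=1
  [20] #.#.. => #  t=2,i=14
  [19] #..## => .  t=1,i=15
  [18] #..#. => #  t=0,i=8
  [17] #...# => #  t=2,i=9
  [16] #.... => .  t=2,i=2
  [15] .#### => #  t=1,i=0
  [14] .###. => .  t=5,i=6
  [13] .##.# => .  t=0,i=14
  [12] .##.. => #  t=0,i=6
  [11] .#.## => #  t=0,i=4
  [10] .#.#. => #  t=0,i=0
  [9] .#..# => #  t=2,i=15
  [8] .#... => .  t=2,i=1
  [7] ..### => .  t=1,i=16
  [6] ..##. => .  t=2,i=11
  [5] ..#.# => .  t=0,i=9
  [4] ..#.. => #  t=2,i=0
  [3] ...## => #  t=2,i=10
  [2] ...#. => #  t=2,i=6
  [1] ....# => .  t=2,i=5
  [0] ..... => #  t=2,i=3
  bits 01000010011101101001111000011101 = 1115069981

1115069981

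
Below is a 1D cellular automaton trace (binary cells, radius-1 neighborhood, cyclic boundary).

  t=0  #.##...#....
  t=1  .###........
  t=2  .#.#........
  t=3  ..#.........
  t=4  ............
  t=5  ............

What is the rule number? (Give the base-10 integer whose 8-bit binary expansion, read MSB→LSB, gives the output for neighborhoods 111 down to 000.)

  ###|.  b7=0 t=1,i=2
  ##.|#  b6=1 t=0,i=3
  #.#|#  b5=1 t=0,i=1
  #..|.  b4=0 t=0,i=4
  .##|#  b3=1 t=0,i=2
  .#.|.  b2=0 t=0,i=0
  ..#|.  b1=0 t=0,i=6
  ...|.  b0=0 t=0,i=5
  bits 01101000 = 104

104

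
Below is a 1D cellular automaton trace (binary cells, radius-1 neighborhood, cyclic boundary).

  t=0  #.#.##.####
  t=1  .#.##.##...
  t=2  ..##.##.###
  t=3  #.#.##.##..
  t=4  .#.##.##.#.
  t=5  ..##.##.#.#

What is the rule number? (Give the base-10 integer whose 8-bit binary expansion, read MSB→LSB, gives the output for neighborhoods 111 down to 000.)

  ###|.  b7=0 t=0,i=8
  ##.|.  b6=0 t=0,i=0
  #.#|#  b5=1 t=0,i=1
  #..|#  b4=1 t=1,i=8
  .##|#  b3=1 t=0,i=4
  .#.|.  b2=0 t=0,i=2
  ..#|.  b1=0 t=1,i=0
  ...|#  b0=1 t=1,i=9
  bits 00111001 = 57

57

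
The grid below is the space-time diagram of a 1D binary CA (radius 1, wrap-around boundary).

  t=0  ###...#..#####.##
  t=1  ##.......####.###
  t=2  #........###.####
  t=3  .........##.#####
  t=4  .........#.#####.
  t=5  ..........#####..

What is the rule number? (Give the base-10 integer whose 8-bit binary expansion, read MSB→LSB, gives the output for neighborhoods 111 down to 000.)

168

  [7] ### => #  t=0,i=0
  [6] ##. => .  t=0,i=2
  [5] #.# => #  t=0,i=14
  [4] #.. => .  t=0,i=3
  [3] .## => #  t=0,i=9
  [2] .#. => .  t=0,i=6
  [1] ..# => .  t=0,i=5
  [0] ... => .  t=0,i=4
  bits 10101000 = 168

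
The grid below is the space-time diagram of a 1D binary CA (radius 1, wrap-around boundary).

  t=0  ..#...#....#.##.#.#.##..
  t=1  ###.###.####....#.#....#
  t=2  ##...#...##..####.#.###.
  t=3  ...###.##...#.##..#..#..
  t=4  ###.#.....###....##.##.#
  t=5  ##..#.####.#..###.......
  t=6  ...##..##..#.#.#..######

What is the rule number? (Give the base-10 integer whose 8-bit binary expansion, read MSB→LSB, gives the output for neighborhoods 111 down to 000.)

135

  ###|#  b7=1 t=1,i=0
  ##.|.  b6=0 t=0,i=14
  #.#|.  b5=0 t=0,i=12
  #..|.  b4=0 t=0,i=3
  .##|.  b3=0 t=0,i=13
  .#.|#  b2=1 t=0,i=2
  ..#|#  b1=1 t=0,i=1
  ...|#  b0=1 t=0,i=0
  bits 10000111 = 135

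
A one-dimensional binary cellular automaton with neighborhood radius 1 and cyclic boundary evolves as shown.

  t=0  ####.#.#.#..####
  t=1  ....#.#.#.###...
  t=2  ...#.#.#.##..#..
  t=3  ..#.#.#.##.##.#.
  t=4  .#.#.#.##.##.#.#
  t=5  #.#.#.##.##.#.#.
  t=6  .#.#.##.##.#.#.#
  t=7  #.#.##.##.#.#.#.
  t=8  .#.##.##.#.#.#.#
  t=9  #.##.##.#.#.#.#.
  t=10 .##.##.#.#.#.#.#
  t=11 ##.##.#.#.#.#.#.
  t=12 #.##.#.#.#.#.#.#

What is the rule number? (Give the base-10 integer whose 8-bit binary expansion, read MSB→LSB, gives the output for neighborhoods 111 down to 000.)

58

  [7] ### => .  t=0,i=0
  [6] ##. => .  t=0,i=3
  [5] #.# => #  t=0,i=4
  [4] #.. => #  t=0,i=10
  [3] .## => #  t=0,i=12
  [2] .#. => .  t=0,i=5
  [1] ..# => #  t=0,i=11
  [0] ... => .  t=1,i=0
  bits 00111010 = 58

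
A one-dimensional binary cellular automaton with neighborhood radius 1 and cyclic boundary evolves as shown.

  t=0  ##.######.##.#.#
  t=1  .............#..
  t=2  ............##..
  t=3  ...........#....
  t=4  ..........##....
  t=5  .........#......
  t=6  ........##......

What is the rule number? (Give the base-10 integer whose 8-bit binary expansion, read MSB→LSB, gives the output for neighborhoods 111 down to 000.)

  ### -> .   bit 7 = 0  t=0,i=0
  ##. -> .   bit 6 = 0  t=0,i=1
  #.# -> .   bit 5 = 0  t=0,i=2
  #.. -> .   bit 4 = 0  t=1,i=14
  .## -> .   bit 3 = 0  t=0,i=3
  .#. -> #   bit 2 = 1  t=0,i=13
  ..# -> #   bit 1 = 1  t=1,i=12
  ... -> .   bit 0 = 0  t=1,i=0
  bits 00000110 = 6

6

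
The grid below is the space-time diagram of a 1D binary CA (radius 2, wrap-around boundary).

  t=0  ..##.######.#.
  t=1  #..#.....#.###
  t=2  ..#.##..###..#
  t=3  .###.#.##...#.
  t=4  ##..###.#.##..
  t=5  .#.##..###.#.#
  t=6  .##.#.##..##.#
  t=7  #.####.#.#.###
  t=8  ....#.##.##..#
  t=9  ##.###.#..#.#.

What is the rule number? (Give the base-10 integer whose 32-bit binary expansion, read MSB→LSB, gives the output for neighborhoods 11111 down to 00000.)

1144994212

  [31] ##### => .  t=0,i=7
  [30] ####. => #  t=0,i=9
  [29] ###.# => .  t=0,i=10
  [28] ###.. => .  t=1,i=0
  [27] ##.## => .  t=0,i=4
  [26] ##.#. => #  t=0,i=11
  [25] ##..# => .  t=1,i=1
  [24] ##... => .  t=3,i=9
  [23] #.### => .  t=0,i=5
  [22] #.##. => .  t=2,i=4
  [21] #.#.# => #  t=3,i=5
  [20] #.#.. => #  t=0,i=12
  [19] #..## => #  t=2,i=7
  [18] #..#. => #  t=1,i=2
  [17] #...# => #  t=0,i=0
  [16] #.... => #  t=1,i=5
  [15] .#### => .  t=0,i=6
  [14] .###. => .  t=2,i=9
  [13] .##.# => #  t=0,i=3
  [12] .##.. => #  t=2,i=5
  [11] .#.## => #  t=1,i=10
  [10] .#.#. => .  t=5,i=0
  [9] .#..# => .  t=2,i=0
  [8] .#... => #  t=0,i=13
  [7] ..### => #  t=2,i=8
  [6] ..##. => .  t=0,i=2
  [5] ..#.# => #  t=1,i=9
  [4] ..#.. => .  t=1,i=3
  [3] ...## => .  t=0,i=1
  [2] ...#. => #  t=1,i=8
  [1] ....# => .  t=1,i=7
  [0] ..... => .  t=1,i=6
  bits 01000100001111110011100110100100 = 1144994212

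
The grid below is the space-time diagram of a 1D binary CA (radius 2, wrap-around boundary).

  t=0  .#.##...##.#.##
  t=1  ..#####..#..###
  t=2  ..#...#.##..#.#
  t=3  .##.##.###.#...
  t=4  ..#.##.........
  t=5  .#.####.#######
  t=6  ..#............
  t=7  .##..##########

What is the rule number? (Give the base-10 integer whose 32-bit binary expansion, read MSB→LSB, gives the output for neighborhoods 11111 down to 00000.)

  nb #####: next=.  (t=1,i=4, bit31=0)
  nb ####.: next=.  (t=1,i=5, bit30=0)
  nb ###.#: next=.  (t=3,i=9, bit29=0)
  nb ###..: next=#  (t=1,i=6, bit28=1)
  nb ##.##: next=.  (t=3,i=3, bit27=0)
  nb ##.#.: next=.  (t=0,i=0, bit26=0)
  nb ##..#: next=.  (t=1,i=0, bit25=0)
  nb ##...: next=#  (t=0,i=5, bit24=1)
  nb #.###: next=.  (t=3,i=7, bit23=0)
  nb #.##.: next=#  (t=0,i=3, bit22=1)
  nb #.#.#: next=.  (t=0,i=1, bit21=0)
  nb #.#..: next=.  (t=2,i=14, bit20=0)
  nb #..##: next=.  (t=1,i=1, bit19=0)
  nb #..#.: next=#  (t=1,i=8, bit18=1)
  nb #...#: next=#  (t=0,i=6, bit17=1)
  nb #....: next=.  (t=3,i=13, bit16=0)
  nb .####: next=.  (t=1,i=3, bit15=0)
  nb .###.: next=.  (t=1,i=13, bit14=0)
  nb .##.#: next=#  (t=0,i=9, bit13=1)
  nb .##..: next=#  (t=0,i=4, bit12=1)
  nb .#.##: next=#  (t=0,i=2, bit11=1)
  nb .#.#.: next=.  (t=2,i=13, bit10=0)
  nb .#..#: next=.  (t=1,i=10, bit9=0)
  nb .#...: next=.  (t=2,i=3, bit8=0)
  nb ..###: next=#  (t=1,i=2, bit7=1)
  nb ..##.: next=.  (t=0,i=8, bit6=0)
  nb ..#.#: next=.  (t=2,i=6, bit5=0)
  nb ..#..: next=#  (t=1,i=9, bit4=1)
  nb ...##: next=.  (t=0,i=7, bit3=0)
  nb ...#.: next=#  (t=2,i=5, bit2=1)
  nb ....#: next=.  (t=3,i=14, bit1=0)
  nb .....: next=#  (t=4,i=8, bit0=1)
  bits 00010001010001100011100010010101 = 289814677

289814677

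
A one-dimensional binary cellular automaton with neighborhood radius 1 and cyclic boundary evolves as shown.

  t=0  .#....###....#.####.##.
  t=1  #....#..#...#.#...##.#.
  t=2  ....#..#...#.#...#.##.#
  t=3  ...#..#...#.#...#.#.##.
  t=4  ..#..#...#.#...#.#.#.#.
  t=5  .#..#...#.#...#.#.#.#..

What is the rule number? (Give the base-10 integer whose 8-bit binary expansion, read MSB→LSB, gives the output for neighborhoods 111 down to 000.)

  ### -> .   bit 7 = 0  t=0,i=7
  ##. -> #   bit 6 = 1  t=0,i=8
  #.# -> #   bit 5 = 1  t=0,i=14
  #.. -> .   bit 4 = 0  t=0,i=2
  .## -> .   bit 3 = 0  t=0,i=6
  .#. -> .   bit 2 = 0  t=0,i=1
  ..# -> #   bit 1 = 1  t=0,i=0
  ... -> .   bit 0 = 0  t=0,i=3
  bits 01100010 = 98

98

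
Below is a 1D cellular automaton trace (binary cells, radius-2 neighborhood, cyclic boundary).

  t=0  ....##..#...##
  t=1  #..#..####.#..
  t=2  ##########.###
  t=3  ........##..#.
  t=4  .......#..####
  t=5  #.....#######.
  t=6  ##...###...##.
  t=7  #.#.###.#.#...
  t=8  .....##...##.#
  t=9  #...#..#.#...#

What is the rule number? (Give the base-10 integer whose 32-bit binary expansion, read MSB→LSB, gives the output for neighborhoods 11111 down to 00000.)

  ##### -> .   bit 31 = 0  t=2,i=0
  ####. -> #   bit 30 = 1  t=1,i=8
  ###.# -> #   bit 29 = 1  t=1,i=9
  ###.. -> .   bit 28 = 0  t=4,i=13
  ##.## -> .   bit 27 = 0  t=2,i=10
  ##.#. -> .   bit 26 = 0  t=1,i=10
  ##..# -> #   bit 25 = 1  t=0,i=6
  ##... -> #   bit 24 = 1  t=0,i=0
  #.### -> .   bit 23 = 0  t=2,i=11
  #.##. -> #   bit 22 = 1  t=6,i=0
  #.#.# -> .   bit 21 = 0  t=7,i=2
  #.#.. -> #   bit 20 = 1  t=1,i=11
  #..## -> #   bit 19 = 1  t=1,i=5
  #..#. -> #   bit 18 = 1  t=0,i=7
  #...# -> .   bit 17 = 0  t=0,i=10
  #.... -> .   bit 16 = 0  t=0,i=1
  .#### -> #   bit 15 = 1  t=1,i=7
  .###. -> #   bit 14 = 1  t=6,i=6
  .##.# -> .   bit 13 = 0  t=6,i=12
  .##.. -> .   bit 12 = 0  t=0,i=5
  .#.## -> .   bit 11 = 0  t=7,i=3
  .#.#. -> .   bit 10 = 0  t=7,i=1
  .#..# -> #   bit 9 = 1  t=1,i=1
  .#... -> #   bit 8 = 1  t=0,i=9
  ..### -> #   bit 7 = 1  t=1,i=6
  ..##. -> .   bit 6 = 0  t=0,i=4
  ..#.# -> .   bit 5 = 0  t=7,i=0
  ..#.. -> #   bit 4 = 1  t=0,i=8
  ...## -> #   bit 3 = 1  t=0,i=3
  ...#. -> #   bit 2 = 1  t=4,i=6
  ....# -> .   bit 1 = 0  t=0,i=2
  ..... -> .   bit 0 = 0  t=3,i=1
  bits 01100011010111001100001110011100 = 1667023772

1667023772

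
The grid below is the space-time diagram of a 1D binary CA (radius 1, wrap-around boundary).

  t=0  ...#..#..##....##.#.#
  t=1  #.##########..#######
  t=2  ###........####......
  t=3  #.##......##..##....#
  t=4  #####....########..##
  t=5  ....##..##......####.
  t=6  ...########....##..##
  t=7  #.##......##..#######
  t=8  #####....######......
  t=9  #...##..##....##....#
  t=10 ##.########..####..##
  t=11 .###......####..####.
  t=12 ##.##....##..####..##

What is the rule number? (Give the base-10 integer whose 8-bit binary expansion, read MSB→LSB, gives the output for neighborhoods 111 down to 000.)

  [7] ### => .  t=1,i=3
  [6] ##. => #  t=0,i=10
  [5] #.# => #  t=0,i=17
  [4] #.. => #  t=0,i=0
  [3] .## => #  t=0,i=9
  [2] .#. => #  t=0,i=3
  [1] ..# => #  t=0,i=2
  [0] ... => .  t=0,i=1
  bits 01111110 = 126

126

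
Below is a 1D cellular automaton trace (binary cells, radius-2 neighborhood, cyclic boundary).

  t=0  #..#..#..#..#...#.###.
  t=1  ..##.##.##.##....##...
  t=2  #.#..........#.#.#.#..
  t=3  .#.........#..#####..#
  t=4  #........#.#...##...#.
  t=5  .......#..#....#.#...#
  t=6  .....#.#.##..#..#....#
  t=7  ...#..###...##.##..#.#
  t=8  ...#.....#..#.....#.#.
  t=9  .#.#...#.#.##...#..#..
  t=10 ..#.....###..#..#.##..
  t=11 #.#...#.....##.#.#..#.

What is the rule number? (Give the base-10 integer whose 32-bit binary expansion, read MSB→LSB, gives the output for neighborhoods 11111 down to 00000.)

  #####|#  b31=1 t=3,i=16
  ####.|.  b30=0 t=3,i=17
  ###.#|.  b29=0 t=0,i=20
  ###..|.  b28=0 t=3,i=18
  ##.##|.  b27=0 t=1,i=4
  ##.#.|.  b26=0 t=0,i=21
  ##..#|.  b25=0 t=3,i=19
  ##...|#  b24=1 t=1,i=13
  #.###|#  b23=1 t=0,i=18
  #.##.|.  b22=0 t=1,i=5
  #.#.#|#  b21=1 t=2,i=15
  #.#..|.  b20=0 t=0,i=0
  #..##|.  b19=0 t=3,i=13
  #..#.|#  b18=1 t=0,i=2
  #...#|.  b17=0 t=0,i=14
  #....|.  b16=0 t=1,i=14
  .####|#  b15=1 t=3,i=15
  .###.|.  b14=0 t=0,i=19
  .##.#|.  b13=0 t=1,i=3
  .##..|.  b12=0 t=1,i=12
  .#.##|#  b11=1 t=0,i=17
  .#.#.|#  b10=1 t=2,i=1
  .#..#|.  b9=0 t=0,i=1
  .#...|.  b8=0 t=0,i=13
  ..###|.  b7=0 t=3,i=14
  ..##.|#  b6=1 t=1,i=2
  ..#.#|.  b5=0 t=0,i=16
  ..#..|#  b4=1 t=0,i=3
  ...##|.  b3=0 t=1,i=1
  ...#.|.  b2=0 t=0,i=15
  ....#|#  b1=1 t=1,i=0
  .....|.  b0=0 t=1,i=21
  bits 10000001101001001000110001010010 = 2175044690

2175044690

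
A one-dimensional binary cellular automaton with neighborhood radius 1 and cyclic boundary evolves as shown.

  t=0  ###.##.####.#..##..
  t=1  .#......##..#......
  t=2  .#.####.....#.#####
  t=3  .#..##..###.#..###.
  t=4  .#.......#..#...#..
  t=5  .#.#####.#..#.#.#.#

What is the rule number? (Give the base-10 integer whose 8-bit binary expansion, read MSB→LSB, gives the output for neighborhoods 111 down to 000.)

133

  nb ###: next=#  (t=0,i=1, bit7=1)
  nb ##.: next=.  (t=0,i=2, bit6=0)
  nb #.#: next=.  (t=0,i=3, bit5=0)
  nb #..: next=.  (t=0,i=13, bit4=0)
  nb .##: next=.  (t=0,i=0, bit3=0)
  nb .#.: next=#  (t=0,i=12, bit2=1)
  nb ..#: next=.  (t=0,i=14, bit1=0)
  nb ...: next=#  (t=1,i=3, bit0=1)
  bits 10000101 = 133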